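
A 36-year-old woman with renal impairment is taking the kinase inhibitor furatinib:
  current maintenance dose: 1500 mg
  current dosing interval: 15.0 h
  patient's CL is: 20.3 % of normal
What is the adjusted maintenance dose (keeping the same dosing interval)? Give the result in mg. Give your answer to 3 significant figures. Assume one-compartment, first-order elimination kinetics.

305 mg

To keep the same average steady-state level, dosing rate must scale with clearance.
CL ratio = 20.3 / 100 = 0.2030
New dose (same interval) = 1500 × 0.2030 = 304.5 mg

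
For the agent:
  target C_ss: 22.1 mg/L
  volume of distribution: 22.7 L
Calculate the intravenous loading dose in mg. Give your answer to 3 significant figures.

LD = Css × Vd = 22.1 × 22.7 = 501.7 mg

502 mg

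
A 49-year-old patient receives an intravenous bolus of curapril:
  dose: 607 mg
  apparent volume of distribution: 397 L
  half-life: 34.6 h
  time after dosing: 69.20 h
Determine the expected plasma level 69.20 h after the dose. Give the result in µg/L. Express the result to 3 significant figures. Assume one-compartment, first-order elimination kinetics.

C₀ = Dose / Vd = 607.0 / 397 = 1.529 mg/L
k = ln2 / t½ = 0.693147 / 34.6 = 0.02003 h⁻¹
t / t½ = 69.20 / 34.6 = 2 half-lives
C = C₀ × (1/2)^2 = 1.529 × 0.2500 = 0.3823 mg/L
Convert: 0.3823 mg/L × 1000 = 382.3 µg/L

382 µg/L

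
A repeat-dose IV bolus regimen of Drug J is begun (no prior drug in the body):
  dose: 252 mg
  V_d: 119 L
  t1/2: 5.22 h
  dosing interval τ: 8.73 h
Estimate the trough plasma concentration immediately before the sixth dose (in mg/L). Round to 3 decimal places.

0.965 mg/L

C₀ per dose = Dose / Vd = 252 / 119 = 2.118 mg/L
k = ln2 / t½ = 0.693147 / 5.22 = 0.1328 h⁻¹
Fraction remaining after one interval: r = e^(−kτ) = e^(−0.1328 × 8.73) = 0.3137
Before dose 6, 5 doses have been given (aged 1τ, 2τ, 3τ, 4τ, 5τ).
C_trough = C₀ × (r + r² + … + r^5) = C₀ × r(1−r^5)/(1−r)
        = 2.118 × 0.3137 × (1 − 0.003038) / (1 − 0.3137) = 0.9652 mg/L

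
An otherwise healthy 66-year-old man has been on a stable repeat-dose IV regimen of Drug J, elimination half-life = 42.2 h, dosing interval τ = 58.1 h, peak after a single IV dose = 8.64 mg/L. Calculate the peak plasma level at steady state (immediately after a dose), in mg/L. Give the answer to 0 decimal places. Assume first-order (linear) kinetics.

k = ln2 / t½ = 0.693147 / 42.2 = 0.01643 h⁻¹
e^(−kτ) = e^(−0.01643 × 58.1) = 0.3850
Accumulation ratio R = 1 / (1 − e^(−kτ)) = 1 / (1 − 0.3850) = 1.626
Steady-state peak = C₀ × R = 8.64 × 1.626 = 14.05 mg/L

14 mg/L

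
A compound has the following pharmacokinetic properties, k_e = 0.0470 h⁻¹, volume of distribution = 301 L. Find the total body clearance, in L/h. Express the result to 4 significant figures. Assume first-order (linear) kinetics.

CL = k × Vd = 0.0470 × 301 = 14.15 L/h

14.15 L/h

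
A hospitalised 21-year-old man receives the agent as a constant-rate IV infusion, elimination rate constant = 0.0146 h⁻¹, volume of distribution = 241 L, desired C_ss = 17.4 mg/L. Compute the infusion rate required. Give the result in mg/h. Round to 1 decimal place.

CL = k × Vd = 0.01460 × 241 = 3.519 L/h
At steady state, infusion rate R₀ = Css × CL = 17.4 × 3.519 = 61.23 mg/h

61.2 mg/h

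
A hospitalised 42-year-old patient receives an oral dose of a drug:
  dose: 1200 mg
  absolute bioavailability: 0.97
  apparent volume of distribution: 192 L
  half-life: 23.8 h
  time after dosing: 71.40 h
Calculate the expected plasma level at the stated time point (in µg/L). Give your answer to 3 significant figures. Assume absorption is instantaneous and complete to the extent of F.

Amount reaching circulation = F × Dose = 0.97 × 1200 = 1164 mg
C₀ = F·Dose / Vd = 1164 / 192 = 6.063 mg/L
k = ln2 / t½ = 0.693147 / 23.8 = 0.02912 h⁻¹
t / t½ = 71.40 / 23.8 = 3 half-lives
C = C₀ × (1/2)^3 = 6.063 × 0.1250 = 0.7579 mg/L
Convert: 0.7579 mg/L × 1000 = 757.9 µg/L

758 µg/L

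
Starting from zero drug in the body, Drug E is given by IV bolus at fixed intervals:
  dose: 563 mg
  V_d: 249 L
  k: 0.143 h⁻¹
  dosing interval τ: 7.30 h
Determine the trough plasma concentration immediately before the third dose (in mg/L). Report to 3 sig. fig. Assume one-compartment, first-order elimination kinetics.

1.08 mg/L

C₀ per dose = Dose / Vd = 563 / 249 = 2.261 mg/L
Fraction remaining after one interval: r = e^(−kτ) = e^(−0.1430 × 7.30) = 0.3521
Before dose 3, 2 doses have been given (aged 1τ, 2τ).
C_trough = C₀ × (r + r²) = 2.261 × (0.3521 + 0.1240) = 1.076 mg/L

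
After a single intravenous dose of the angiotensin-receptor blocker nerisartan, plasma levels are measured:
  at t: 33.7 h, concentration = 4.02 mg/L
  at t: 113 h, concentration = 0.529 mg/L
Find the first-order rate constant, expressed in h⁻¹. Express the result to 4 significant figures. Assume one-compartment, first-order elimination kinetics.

0.02557 h⁻¹

k = ln(C₁/C₂) / (t₂ − t₁) = ln(4.02/0.529) / (113 − 33.7)
  = 2.028 / 79.30 = 0.02557 h⁻¹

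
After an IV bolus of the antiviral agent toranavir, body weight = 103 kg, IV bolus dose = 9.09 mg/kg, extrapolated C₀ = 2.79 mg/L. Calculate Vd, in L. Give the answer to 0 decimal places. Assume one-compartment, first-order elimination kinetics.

336 L

Dose = 9.09 × 103 = 936.3 mg
Vd = Dose / C₀ = 936.3 / 2.79 = 335.6 L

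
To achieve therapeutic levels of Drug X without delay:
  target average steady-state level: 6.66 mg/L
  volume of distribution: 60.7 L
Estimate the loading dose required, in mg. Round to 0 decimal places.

404 mg

LD = Css × Vd = 6.66 × 60.7 = 404.3 mg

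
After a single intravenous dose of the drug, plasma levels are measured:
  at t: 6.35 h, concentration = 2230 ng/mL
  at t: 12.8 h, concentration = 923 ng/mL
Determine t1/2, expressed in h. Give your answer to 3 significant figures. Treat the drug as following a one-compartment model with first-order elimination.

k = ln(C₁/C₂) / (t₂ − t₁) = ln(2230/923) / (12.8 − 6.35)
  = 0.8821 / 6.450 = 0.1368 h⁻¹
t½ = ln2 / k = 0.693147 / 0.1368 = 5.067 h

5.07 h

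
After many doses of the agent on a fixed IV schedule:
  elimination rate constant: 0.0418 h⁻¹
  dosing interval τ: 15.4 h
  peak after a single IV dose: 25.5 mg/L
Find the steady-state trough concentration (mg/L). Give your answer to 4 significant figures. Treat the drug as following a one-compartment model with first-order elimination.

28.22 mg/L

e^(−kτ) = e^(−0.04180 × 15.4) = 0.5253
Accumulation ratio R = 1 / (1 − e^(−kτ)) = 1 / (1 − 0.5253) = 2.107
Steady-state trough = C₀ × R × e^(−kτ) = 25.5 × 2.107 × 0.5253 = 28.22 mg/L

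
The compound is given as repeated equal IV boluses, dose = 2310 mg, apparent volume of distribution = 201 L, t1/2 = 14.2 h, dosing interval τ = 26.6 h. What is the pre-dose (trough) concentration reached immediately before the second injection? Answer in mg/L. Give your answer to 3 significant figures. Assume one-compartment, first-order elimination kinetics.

3.14 mg/L

C₀ per dose = Dose / Vd = 2310 / 201 = 11.49 mg/L
k = ln2 / t½ = 0.693147 / 14.2 = 0.04881 h⁻¹
Fraction remaining after one interval: r = e^(−kτ) = e^(−0.04881 × 26.6) = 0.2730
Before dose 2, 1 dose has been given (aged 1τ).
C_trough = C₀ × r = 11.49 × 0.2730 = 3.137 mg/L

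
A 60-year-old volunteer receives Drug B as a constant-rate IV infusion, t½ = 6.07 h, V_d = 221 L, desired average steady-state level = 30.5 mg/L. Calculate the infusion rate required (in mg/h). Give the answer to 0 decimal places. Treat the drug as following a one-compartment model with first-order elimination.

k = ln2 / t½ = 0.693147 / 6.07 = 0.1142 h⁻¹
CL = k × Vd = 0.1142 × 221 = 25.24 L/h
At steady state, infusion rate R₀ = Css × CL = 30.5 × 25.24 = 769.8 mg/h

770 mg/h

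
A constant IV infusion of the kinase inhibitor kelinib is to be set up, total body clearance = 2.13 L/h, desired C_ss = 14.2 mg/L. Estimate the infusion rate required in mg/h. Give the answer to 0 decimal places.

At steady state, infusion rate R₀ = Css × CL = 14.2 × 2.130 = 30.25 mg/h

30 mg/h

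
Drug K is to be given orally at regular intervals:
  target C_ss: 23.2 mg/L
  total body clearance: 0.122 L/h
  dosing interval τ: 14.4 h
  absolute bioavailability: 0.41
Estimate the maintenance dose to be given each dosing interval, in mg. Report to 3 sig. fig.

At steady state, F × (Dose/τ) = Css × CL.
Dose = Css × CL × τ / F = 23.2 × 0.1220 × 14.4 / 0.41 = 99.41 mg

99.4 mg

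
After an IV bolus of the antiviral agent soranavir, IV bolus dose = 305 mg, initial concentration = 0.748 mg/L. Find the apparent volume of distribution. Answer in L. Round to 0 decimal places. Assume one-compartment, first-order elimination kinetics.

408 L

Vd = Dose / C₀ = 305.0 / 0.748 = 407.8 L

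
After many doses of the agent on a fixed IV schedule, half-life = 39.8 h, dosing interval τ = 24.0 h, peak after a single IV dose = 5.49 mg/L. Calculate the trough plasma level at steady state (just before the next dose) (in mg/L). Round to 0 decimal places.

11 mg/L

k = ln2 / t½ = 0.693147 / 39.8 = 0.01742 h⁻¹
e^(−kτ) = e^(−0.01742 × 24.0) = 0.6583
Accumulation ratio R = 1 / (1 − e^(−kτ)) = 1 / (1 − 0.6583) = 2.927
Steady-state trough = C₀ × R × e^(−kτ) = 5.49 × 2.927 × 0.6583 = 10.58 mg/L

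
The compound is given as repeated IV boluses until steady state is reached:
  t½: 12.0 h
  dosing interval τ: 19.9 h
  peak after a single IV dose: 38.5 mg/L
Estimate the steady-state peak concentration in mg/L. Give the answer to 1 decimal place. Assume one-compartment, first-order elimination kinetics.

56.4 mg/L

k = ln2 / t½ = 0.693147 / 12.0 = 0.05776 h⁻¹
e^(−kτ) = e^(−0.05776 × 19.9) = 0.3168
Accumulation ratio R = 1 / (1 − e^(−kτ)) = 1 / (1 − 0.3168) = 1.464
Steady-state peak = C₀ × R = 38.5 × 1.464 = 56.36 mg/L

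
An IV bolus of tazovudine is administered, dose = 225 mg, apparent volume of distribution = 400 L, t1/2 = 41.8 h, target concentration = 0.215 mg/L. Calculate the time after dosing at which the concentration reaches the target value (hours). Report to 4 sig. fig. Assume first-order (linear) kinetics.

58.00 h

C₀ = Dose / Vd = 225.0 / 400 = 0.5625 mg/L
k = ln2 / t½ = 0.693147 / 41.8 = 0.01658 h⁻¹
t = ln(C₀ / C) / k = ln(0.5625 / 0.215) / 0.01658
  = ln(2.616) / 0.01658 = 0.9616 / 0.01658 = 58.00 h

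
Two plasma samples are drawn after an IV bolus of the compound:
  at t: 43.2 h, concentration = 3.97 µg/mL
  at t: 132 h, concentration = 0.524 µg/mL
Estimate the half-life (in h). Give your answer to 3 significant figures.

k = ln(C₁/C₂) / (t₂ − t₁) = ln(3.97/0.524) / (132 − 43.2)
  = 2.025 / 88.80 = 0.02280 h⁻¹
t½ = ln2 / k = 0.693147 / 0.02280 = 30.40 h

30.4 h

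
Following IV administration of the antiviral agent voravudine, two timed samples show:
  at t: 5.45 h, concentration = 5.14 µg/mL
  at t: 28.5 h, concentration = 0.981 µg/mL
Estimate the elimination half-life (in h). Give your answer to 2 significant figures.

9.6 h

k = ln(C₁/C₂) / (t₂ − t₁) = ln(5.14/0.981) / (28.5 − 5.45)
  = 1.656 / 23.05 = 0.07184 h⁻¹
t½ = ln2 / k = 0.693147 / 0.07184 = 9.648 h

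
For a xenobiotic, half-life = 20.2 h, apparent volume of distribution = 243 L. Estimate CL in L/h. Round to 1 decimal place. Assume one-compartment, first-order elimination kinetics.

8.3 L/h

k = ln2 / t½ = 0.693147 / 20.2 = 0.03431 h⁻¹
CL = k × Vd = 0.03431 × 243 = 8.337 L/h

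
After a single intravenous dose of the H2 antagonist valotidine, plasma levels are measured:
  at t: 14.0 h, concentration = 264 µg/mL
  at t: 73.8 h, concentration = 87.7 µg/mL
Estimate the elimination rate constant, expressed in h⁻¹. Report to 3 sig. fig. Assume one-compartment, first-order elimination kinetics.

k = ln(C₁/C₂) / (t₂ − t₁) = ln(264/87.7) / (73.8 − 14.0)
  = 1.102 / 59.80 = 0.01843 h⁻¹

0.0184 h⁻¹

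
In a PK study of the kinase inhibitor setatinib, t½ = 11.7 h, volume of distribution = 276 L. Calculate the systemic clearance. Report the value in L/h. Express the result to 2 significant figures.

k = ln2 / t½ = 0.693147 / 11.7 = 0.05924 h⁻¹
CL = k × Vd = 0.05924 × 276 = 16.35 L/h

16 L/h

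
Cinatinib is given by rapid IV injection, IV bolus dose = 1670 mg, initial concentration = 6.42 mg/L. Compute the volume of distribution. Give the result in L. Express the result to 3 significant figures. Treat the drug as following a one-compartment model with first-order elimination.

260 L

Vd = Dose / C₀ = 1670 / 6.42 = 260.1 L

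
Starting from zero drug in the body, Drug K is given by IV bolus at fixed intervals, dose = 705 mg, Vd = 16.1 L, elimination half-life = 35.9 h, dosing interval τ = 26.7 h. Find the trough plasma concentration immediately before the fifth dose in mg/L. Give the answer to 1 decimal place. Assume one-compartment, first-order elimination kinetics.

C₀ per dose = Dose / Vd = 705 / 16.1 = 43.79 mg/L
k = ln2 / t½ = 0.693147 / 35.9 = 0.01931 h⁻¹
Fraction remaining after one interval: r = e^(−kτ) = e^(−0.01931 × 26.7) = 0.5972
Before dose 5, 4 doses have been given (aged 1τ, 2τ, 3τ, 4τ).
C_trough = C₀ × (r + r² + … + r^4) = C₀ × r(1−r^4)/(1−r)
        = 43.79 × 0.5972 × (1 − 0.1272) / (1 − 0.5972) = 56.67 mg/L

56.7 mg/L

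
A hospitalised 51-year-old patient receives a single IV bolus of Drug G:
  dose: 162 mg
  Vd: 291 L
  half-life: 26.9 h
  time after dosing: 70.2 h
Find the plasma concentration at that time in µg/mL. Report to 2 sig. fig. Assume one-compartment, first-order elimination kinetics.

0.091 µg/mL

C₀ = Dose / Vd = 162.0 / 291 = 0.5567 mg/L
k = ln2 / t½ = 0.693147 / 26.9 = 0.02577 h⁻¹
C = C₀ · e^(−k·t) = 0.5567 × e^(−0.02577 × 70.2)
  = 0.5567 × 0.1638 = 0.09119 mg/L
(0.09119 mg/L = 0.09119 µg/mL)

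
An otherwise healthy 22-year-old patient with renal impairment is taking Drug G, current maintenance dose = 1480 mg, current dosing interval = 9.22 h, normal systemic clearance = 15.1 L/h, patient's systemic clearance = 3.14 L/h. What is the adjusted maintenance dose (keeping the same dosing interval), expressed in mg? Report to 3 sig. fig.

To keep the same average steady-state level, dosing rate must scale with clearance.
CL ratio = 3.14 / 15.1 = 0.2079
New dose (same interval) = 1480 × 0.2079 = 307.7 mg

308 mg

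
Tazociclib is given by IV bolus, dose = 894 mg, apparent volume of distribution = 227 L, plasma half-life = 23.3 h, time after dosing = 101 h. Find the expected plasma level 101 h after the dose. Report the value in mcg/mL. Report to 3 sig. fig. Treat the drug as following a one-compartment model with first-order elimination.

C₀ = Dose / Vd = 894.0 / 227 = 3.938 mg/L
k = ln2 / t½ = 0.693147 / 23.3 = 0.02975 h⁻¹
C = C₀ · e^(−k·t) = 3.938 × e^(−0.02975 × 101)
  = 3.938 × 0.04955 = 0.1951 mg/L
(0.1951 mg/L = 0.1951 mcg/mL)

0.195 mcg/mL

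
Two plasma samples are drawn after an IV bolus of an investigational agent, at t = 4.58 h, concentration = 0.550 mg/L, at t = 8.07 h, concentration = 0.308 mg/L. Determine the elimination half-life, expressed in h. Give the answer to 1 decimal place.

4.2 h

k = ln(C₁/C₂) / (t₂ − t₁) = ln(0.550/0.308) / (8.07 − 4.58)
  = 0.5798 / 3.490 = 0.1661 h⁻¹
t½ = ln2 / k = 0.693147 / 0.1661 = 4.173 h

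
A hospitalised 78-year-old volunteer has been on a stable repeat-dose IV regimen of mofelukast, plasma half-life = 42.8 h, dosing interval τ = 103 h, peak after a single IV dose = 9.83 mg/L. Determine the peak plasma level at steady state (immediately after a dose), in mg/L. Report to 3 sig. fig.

k = ln2 / t½ = 0.693147 / 42.8 = 0.01620 h⁻¹
e^(−kτ) = e^(−0.01620 × 103) = 0.1885
Accumulation ratio R = 1 / (1 − e^(−kτ)) = 1 / (1 − 0.1885) = 1.232
Steady-state peak = C₀ × R = 9.83 × 1.232 = 12.11 mg/L

12.1 mg/L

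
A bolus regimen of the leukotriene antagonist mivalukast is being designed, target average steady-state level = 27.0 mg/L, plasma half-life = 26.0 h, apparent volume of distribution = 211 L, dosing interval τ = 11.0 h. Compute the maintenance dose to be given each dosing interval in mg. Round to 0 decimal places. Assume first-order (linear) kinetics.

1671 mg

k = ln2 / t½ = 0.693147 / 26.0 = 0.02666 h⁻¹
CL = k × Vd = 0.02666 × 211 = 5.625 L/h
At steady state, Dose/τ = Css × CL.
Dose = Css × CL × τ = 27.0 × 5.625 × 11.0 = 1671 mg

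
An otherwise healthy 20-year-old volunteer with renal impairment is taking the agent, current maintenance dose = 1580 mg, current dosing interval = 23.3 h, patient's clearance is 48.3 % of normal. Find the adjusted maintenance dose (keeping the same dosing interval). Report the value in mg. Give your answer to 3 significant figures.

763 mg

To keep the same average steady-state level, dosing rate must scale with clearance.
CL ratio = 48.3 / 100 = 0.4830
New dose (same interval) = 1580 × 0.4830 = 763.1 mg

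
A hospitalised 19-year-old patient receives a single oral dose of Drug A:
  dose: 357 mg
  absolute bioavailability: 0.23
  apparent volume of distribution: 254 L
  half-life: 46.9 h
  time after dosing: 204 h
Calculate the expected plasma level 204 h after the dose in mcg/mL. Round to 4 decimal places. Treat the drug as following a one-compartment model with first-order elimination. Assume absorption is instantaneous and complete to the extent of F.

0.0159 mcg/mL

Amount reaching circulation = F × Dose = 0.23 × 357.0 = 82.11 mg
C₀ = F·Dose / Vd = 82.11 / 254 = 0.3233 mg/L
k = ln2 / t½ = 0.693147 / 46.9 = 0.01478 h⁻¹
C = C₀ · e^(−k·t) = 0.3233 × e^(−0.01478 × 204)
  = 0.3233 × 0.04904 = 0.01585 mg/L
(0.01585 mg/L = 0.01585 mcg/mL)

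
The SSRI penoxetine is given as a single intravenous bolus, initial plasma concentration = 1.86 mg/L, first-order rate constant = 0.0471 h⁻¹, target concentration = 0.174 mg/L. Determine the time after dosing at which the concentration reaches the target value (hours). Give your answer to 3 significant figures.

50.3 h

t = ln(C₀ / C) / k = ln(1.860 / 0.174) / 0.04710
  = ln(10.69) / 0.04710 = 2.369 / 0.04710 = 50.30 h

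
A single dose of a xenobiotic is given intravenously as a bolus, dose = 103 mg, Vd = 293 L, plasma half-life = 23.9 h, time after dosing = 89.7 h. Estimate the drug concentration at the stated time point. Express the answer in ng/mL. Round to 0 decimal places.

C₀ = Dose / Vd = 103.0 / 293 = 0.3515 mg/L
k = ln2 / t½ = 0.693147 / 23.9 = 0.02900 h⁻¹
C = C₀ · e^(−k·t) = 0.3515 × e^(−0.02900 × 89.7)
  = 0.3515 × 0.07418 = 0.02607 mg/L
Convert: 0.02607 mg/L × 1000 = 26.07 ng/mL

26 ng/mL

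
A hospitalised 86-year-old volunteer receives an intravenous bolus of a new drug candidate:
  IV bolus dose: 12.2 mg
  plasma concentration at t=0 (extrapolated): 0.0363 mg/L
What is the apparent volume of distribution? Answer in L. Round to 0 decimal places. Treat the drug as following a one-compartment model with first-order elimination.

Vd = Dose / C₀ = 12.20 / 0.0363 = 336.1 L

336 L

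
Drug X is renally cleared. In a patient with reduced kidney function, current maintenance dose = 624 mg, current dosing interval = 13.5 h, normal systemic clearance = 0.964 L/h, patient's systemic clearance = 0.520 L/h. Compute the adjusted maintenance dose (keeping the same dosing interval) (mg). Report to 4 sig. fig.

To keep the same average steady-state level, dosing rate must scale with clearance.
CL ratio = 0.520 / 0.964 = 0.5394
New dose (same interval) = 624 × 0.5394 = 336.6 mg

336.6 mg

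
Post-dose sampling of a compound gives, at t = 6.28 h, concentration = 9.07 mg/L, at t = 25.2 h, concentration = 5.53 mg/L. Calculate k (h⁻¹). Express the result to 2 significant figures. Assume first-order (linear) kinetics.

0.026 h⁻¹

k = ln(C₁/C₂) / (t₂ − t₁) = ln(9.07/5.53) / (25.2 − 6.28)
  = 0.4948 / 18.92 = 0.02615 h⁻¹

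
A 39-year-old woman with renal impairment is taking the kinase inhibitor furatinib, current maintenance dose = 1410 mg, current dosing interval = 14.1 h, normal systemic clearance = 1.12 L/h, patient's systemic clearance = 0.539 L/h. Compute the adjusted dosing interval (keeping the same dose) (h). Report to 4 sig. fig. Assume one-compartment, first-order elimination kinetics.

To keep the same average steady-state level, dosing rate must scale with clearance.
CL ratio = 0.539 / 1.12 = 0.4813
New interval (same dose) = 14.1 / 0.4813 = 29.30 h

29.30 h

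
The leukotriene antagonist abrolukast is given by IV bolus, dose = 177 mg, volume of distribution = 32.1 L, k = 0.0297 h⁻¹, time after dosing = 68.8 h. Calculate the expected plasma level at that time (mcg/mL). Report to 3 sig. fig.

C₀ = Dose / Vd = 177.0 / 32.1 = 5.514 mg/L
C = C₀ · e^(−k·t) = 5.514 × e^(−0.02970 × 68.8)
  = 5.514 × 0.1296 = 0.7146 mg/L
(0.7146 mg/L = 0.7146 mcg/mL)

0.715 mcg/mL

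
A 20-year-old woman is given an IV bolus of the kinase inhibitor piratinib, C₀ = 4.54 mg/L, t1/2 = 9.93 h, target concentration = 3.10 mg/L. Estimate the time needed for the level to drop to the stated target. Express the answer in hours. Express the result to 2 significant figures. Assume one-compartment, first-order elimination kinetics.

k = ln2 / t½ = 0.693147 / 9.93 = 0.06980 h⁻¹
t = ln(C₀ / C) / k = ln(4.540 / 3.10) / 0.06980
  = ln(1.465) / 0.06980 = 0.3819 / 0.06980 = 5.471 h

5.5 h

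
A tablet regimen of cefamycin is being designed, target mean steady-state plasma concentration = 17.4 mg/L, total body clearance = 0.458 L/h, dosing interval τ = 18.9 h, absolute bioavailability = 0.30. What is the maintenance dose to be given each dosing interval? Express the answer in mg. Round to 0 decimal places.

502 mg

At steady state, F × (Dose/τ) = Css × CL.
Dose = Css × CL × τ / F = 17.4 × 0.4580 × 18.9 / 0.30 = 502.1 mg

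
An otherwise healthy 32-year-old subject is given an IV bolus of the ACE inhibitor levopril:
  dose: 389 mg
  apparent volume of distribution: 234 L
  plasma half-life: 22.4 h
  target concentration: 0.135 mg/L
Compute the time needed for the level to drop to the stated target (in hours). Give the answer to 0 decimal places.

C₀ = Dose / Vd = 389.0 / 234 = 1.662 mg/L
k = ln2 / t½ = 0.693147 / 22.4 = 0.03094 h⁻¹
t = ln(C₀ / C) / k = ln(1.662 / 0.135) / 0.03094
  = ln(12.31) / 0.03094 = 2.510 / 0.03094 = 81.12 h

81 h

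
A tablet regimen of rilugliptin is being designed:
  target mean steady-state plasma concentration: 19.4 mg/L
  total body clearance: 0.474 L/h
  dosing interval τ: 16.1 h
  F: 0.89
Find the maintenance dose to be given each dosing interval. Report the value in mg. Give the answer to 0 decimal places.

166 mg

At steady state, F × (Dose/τ) = Css × CL.
Dose = Css × CL × τ / F = 19.4 × 0.4740 × 16.1 / 0.89 = 166.3 mg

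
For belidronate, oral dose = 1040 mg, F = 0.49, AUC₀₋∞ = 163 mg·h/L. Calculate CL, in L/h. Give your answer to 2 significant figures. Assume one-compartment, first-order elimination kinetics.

3.1 L/h

CL = F·Dose / AUC = 0.49 × 1040 / 163 = 3.126 L/h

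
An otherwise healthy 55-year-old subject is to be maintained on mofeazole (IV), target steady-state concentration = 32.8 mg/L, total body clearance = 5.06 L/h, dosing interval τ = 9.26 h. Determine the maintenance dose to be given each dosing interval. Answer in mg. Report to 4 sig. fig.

1537 mg

At steady state, Dose/τ = Css × CL.
Dose = Css × CL × τ = 32.8 × 5.060 × 9.26 = 1537 mg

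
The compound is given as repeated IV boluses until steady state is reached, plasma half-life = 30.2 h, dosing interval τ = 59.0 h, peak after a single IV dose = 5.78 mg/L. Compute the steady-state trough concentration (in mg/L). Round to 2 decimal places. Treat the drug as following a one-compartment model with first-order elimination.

2.01 mg/L

k = ln2 / t½ = 0.693147 / 30.2 = 0.02295 h⁻¹
e^(−kτ) = e^(−0.02295 × 59.0) = 0.2582
Accumulation ratio R = 1 / (1 − e^(−kτ)) = 1 / (1 − 0.2582) = 1.348
Steady-state trough = C₀ × R × e^(−kτ) = 5.78 × 1.348 × 0.2582 = 2.012 mg/L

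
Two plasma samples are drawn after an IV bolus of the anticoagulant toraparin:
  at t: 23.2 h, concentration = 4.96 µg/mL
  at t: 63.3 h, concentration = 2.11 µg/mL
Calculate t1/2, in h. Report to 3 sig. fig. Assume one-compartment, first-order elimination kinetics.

32.5 h

k = ln(C₁/C₂) / (t₂ − t₁) = ln(4.96/2.11) / (63.3 − 23.2)
  = 0.8547 / 40.10 = 0.02131 h⁻¹
t½ = ln2 / k = 0.693147 / 0.02131 = 32.53 h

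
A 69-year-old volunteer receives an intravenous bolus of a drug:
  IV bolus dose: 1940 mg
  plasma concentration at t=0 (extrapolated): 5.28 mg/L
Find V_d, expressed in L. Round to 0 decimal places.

367 L

Vd = Dose / C₀ = 1940 / 5.28 = 367.4 L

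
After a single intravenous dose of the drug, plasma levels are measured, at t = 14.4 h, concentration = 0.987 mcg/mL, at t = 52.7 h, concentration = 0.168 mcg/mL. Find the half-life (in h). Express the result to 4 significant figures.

k = ln(C₁/C₂) / (t₂ − t₁) = ln(0.987/0.168) / (52.7 − 14.4)
  = 1.771 / 38.30 = 0.04624 h⁻¹
t½ = ln2 / k = 0.693147 / 0.04624 = 14.99 h

14.99 h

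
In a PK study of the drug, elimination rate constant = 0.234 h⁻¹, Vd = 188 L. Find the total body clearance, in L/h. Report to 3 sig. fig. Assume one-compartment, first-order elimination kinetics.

44.0 L/h

CL = k × Vd = 0.234 × 188 = 43.99 L/h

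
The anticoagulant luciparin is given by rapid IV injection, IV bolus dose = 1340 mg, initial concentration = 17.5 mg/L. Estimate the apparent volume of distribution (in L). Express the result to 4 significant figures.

Vd = Dose / C₀ = 1340 / 17.5 = 76.57 L

76.57 L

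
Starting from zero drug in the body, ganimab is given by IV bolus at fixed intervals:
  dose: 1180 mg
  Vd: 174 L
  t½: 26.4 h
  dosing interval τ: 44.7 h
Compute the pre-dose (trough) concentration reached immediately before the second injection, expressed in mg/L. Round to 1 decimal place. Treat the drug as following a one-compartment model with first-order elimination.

2.1 mg/L

C₀ per dose = Dose / Vd = 1180 / 174 = 6.782 mg/L
k = ln2 / t½ = 0.693147 / 26.4 = 0.02626 h⁻¹
Fraction remaining after one interval: r = e^(−kτ) = e^(−0.02626 × 44.7) = 0.3092
Before dose 2, 1 dose has been given (aged 1τ).
C_trough = C₀ × r = 6.782 × 0.3092 = 2.097 mg/L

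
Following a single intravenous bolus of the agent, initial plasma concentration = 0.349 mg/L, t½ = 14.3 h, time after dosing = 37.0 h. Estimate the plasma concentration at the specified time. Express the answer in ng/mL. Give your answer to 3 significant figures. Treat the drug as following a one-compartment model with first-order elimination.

58.1 ng/mL

k = ln2 / t½ = 0.693147 / 14.3 = 0.04847 h⁻¹
C = C₀ · e^(−k·t) = 0.3490 × e^(−0.04847 × 37.0)
  = 0.3490 × 0.1664 = 0.05807 mg/L
Convert: 0.05807 mg/L × 1000 = 58.07 ng/mL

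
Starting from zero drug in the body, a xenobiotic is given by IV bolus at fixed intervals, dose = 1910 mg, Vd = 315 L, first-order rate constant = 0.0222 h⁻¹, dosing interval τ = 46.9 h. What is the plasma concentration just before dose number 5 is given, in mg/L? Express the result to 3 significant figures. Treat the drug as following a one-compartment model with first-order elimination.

3.26 mg/L

C₀ per dose = Dose / Vd = 1910 / 315 = 6.063 mg/L
Fraction remaining after one interval: r = e^(−kτ) = e^(−0.02220 × 46.9) = 0.3530
Before dose 5, 4 doses have been given (aged 1τ, 2τ, 3τ, 4τ).
C_trough = C₀ × (r + r² + … + r^4) = C₀ × r(1−r^4)/(1−r)
        = 6.063 × 0.3530 × (1 − 0.01553) / (1 − 0.3530) = 3.257 mg/L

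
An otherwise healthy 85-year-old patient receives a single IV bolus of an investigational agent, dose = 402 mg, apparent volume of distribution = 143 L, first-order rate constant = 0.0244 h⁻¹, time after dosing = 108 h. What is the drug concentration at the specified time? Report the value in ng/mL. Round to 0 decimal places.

202 ng/mL

C₀ = Dose / Vd = 402.0 / 143 = 2.811 mg/L
C = C₀ · e^(−k·t) = 2.811 × e^(−0.02440 × 108)
  = 2.811 × 0.07170 = 0.2015 mg/L
Convert: 0.2015 mg/L × 1000 = 201.5 ng/mL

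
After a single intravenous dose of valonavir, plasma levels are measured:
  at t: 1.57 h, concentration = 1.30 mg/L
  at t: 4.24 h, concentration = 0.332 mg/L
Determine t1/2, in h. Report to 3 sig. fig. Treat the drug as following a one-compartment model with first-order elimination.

1.36 h

k = ln(C₁/C₂) / (t₂ − t₁) = ln(1.30/0.332) / (4.24 − 1.57)
  = 1.365 / 2.670 = 0.5112 h⁻¹
t½ = ln2 / k = 0.693147 / 0.5112 = 1.356 h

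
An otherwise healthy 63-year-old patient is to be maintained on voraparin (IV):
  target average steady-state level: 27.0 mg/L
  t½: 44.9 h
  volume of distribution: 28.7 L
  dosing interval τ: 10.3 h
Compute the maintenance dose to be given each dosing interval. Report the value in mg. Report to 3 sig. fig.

123 mg

k = ln2 / t½ = 0.693147 / 44.9 = 0.01544 h⁻¹
CL = k × Vd = 0.01544 × 28.7 = 0.4431 L/h
At steady state, Dose/τ = Css × CL.
Dose = Css × CL × τ = 27.0 × 0.4431 × 10.3 = 123.2 mg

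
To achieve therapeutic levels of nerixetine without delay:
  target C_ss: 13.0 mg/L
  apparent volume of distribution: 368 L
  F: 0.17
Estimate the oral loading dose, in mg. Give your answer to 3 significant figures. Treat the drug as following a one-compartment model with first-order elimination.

28100 mg

LD = Css × Vd / F = 13.0 × 368 / 0.17 = 28140 mg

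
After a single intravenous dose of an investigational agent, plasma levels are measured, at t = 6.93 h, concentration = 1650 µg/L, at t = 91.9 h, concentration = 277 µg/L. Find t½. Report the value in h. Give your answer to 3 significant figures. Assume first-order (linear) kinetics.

k = ln(C₁/C₂) / (t₂ − t₁) = ln(1650/277) / (91.9 − 6.93)
  = 1.785 / 84.97 = 0.02101 h⁻¹
t½ = ln2 / k = 0.693147 / 0.02101 = 32.99 h

33.0 h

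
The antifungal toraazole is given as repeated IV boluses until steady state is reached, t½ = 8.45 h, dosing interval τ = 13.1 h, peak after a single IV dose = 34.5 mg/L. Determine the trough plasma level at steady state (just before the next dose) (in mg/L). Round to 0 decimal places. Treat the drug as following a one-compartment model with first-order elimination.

k = ln2 / t½ = 0.693147 / 8.45 = 0.08203 h⁻¹
e^(−kτ) = e^(−0.08203 × 13.1) = 0.3414
Accumulation ratio R = 1 / (1 − e^(−kτ)) = 1 / (1 − 0.3414) = 1.518
Steady-state trough = C₀ × R × e^(−kτ) = 34.5 × 1.518 × 0.3414 = 17.88 mg/L

18 mg/L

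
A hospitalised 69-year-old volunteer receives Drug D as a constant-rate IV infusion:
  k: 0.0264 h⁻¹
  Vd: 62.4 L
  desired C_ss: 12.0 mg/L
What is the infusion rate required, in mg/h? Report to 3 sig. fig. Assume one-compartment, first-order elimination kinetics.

CL = k × Vd = 0.02640 × 62.4 = 1.647 L/h
At steady state, infusion rate R₀ = Css × CL = 12.0 × 1.647 = 19.76 mg/h

19.8 mg/h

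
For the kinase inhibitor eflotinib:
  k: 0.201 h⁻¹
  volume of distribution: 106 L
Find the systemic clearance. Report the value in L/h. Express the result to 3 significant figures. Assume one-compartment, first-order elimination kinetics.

21.3 L/h

CL = k × Vd = 0.201 × 106 = 21.31 L/h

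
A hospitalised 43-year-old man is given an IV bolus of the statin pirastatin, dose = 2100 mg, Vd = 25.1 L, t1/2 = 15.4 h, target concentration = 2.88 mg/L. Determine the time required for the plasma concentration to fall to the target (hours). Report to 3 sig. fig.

74.9 h

C₀ = Dose / Vd = 2100 / 25.1 = 83.67 mg/L
k = ln2 / t½ = 0.693147 / 15.4 = 0.04501 h⁻¹
t = ln(C₀ / C) / k = ln(83.67 / 2.88) / 0.04501
  = ln(29.05) / 0.04501 = 3.369 / 0.04501 = 74.85 h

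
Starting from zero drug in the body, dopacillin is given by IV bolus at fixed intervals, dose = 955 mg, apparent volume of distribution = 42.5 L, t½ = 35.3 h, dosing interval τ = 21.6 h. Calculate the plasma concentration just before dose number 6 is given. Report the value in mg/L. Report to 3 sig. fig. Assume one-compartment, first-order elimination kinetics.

37.4 mg/L

C₀ per dose = Dose / Vd = 955 / 42.5 = 22.47 mg/L
k = ln2 / t½ = 0.693147 / 35.3 = 0.01964 h⁻¹
Fraction remaining after one interval: r = e^(−kτ) = e^(−0.01964 × 21.6) = 0.6543
Before dose 6, 5 doses have been given (aged 1τ, 2τ, 3τ, 4τ, 5τ).
C_trough = C₀ × (r + r² + … + r^5) = C₀ × r(1−r^5)/(1−r)
        = 22.47 × 0.6543 × (1 − 0.1199) / (1 − 0.6543) = 37.43 mg/L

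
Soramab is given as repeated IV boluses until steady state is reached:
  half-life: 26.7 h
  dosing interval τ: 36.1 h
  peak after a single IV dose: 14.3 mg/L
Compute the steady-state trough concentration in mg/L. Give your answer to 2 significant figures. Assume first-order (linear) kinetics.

9.2 mg/L

k = ln2 / t½ = 0.693147 / 26.7 = 0.02596 h⁻¹
e^(−kτ) = e^(−0.02596 × 36.1) = 0.3917
Accumulation ratio R = 1 / (1 − e^(−kτ)) = 1 / (1 − 0.3917) = 1.644
Steady-state trough = C₀ × R × e^(−kτ) = 14.3 × 1.644 × 0.3917 = 9.209 mg/L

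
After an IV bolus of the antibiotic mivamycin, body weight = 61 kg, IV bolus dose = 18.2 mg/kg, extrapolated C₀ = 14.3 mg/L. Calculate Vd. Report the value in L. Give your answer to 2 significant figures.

78 L

Dose = 18.2 × 61 = 1110 mg
Vd = Dose / C₀ = 1110 / 14.3 = 77.62 L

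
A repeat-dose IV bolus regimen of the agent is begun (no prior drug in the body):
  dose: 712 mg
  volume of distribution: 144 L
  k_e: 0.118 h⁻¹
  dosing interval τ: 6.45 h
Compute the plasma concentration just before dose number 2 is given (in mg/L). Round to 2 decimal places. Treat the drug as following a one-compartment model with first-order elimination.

C₀ per dose = Dose / Vd = 712 / 144 = 4.944 mg/L
Fraction remaining after one interval: r = e^(−kτ) = e^(−0.1180 × 6.45) = 0.4672
Before dose 2, 1 dose has been given (aged 1τ).
C_trough = C₀ × r = 4.944 × 0.4672 = 2.310 mg/L

2.31 mg/L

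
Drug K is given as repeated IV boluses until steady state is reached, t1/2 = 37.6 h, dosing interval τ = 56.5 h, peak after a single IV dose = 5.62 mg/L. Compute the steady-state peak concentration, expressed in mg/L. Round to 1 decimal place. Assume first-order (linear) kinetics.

8.7 mg/L

k = ln2 / t½ = 0.693147 / 37.6 = 0.01843 h⁻¹
e^(−kτ) = e^(−0.01843 × 56.5) = 0.3530
Accumulation ratio R = 1 / (1 − e^(−kτ)) = 1 / (1 − 0.3530) = 1.546
Steady-state peak = C₀ × R = 5.62 × 1.546 = 8.689 mg/L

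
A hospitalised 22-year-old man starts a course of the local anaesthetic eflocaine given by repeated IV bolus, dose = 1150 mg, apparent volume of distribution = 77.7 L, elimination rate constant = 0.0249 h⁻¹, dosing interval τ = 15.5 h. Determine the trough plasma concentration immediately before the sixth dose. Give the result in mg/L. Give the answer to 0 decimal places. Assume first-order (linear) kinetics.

27 mg/L

C₀ per dose = Dose / Vd = 1150 / 77.7 = 14.80 mg/L
Fraction remaining after one interval: r = e^(−kτ) = e^(−0.02490 × 15.5) = 0.6798
Before dose 6, 5 doses have been given (aged 1τ, 2τ, 3τ, 4τ, 5τ).
C_trough = C₀ × (r + r² + … + r^5) = C₀ × r(1−r^5)/(1−r)
        = 14.80 × 0.6798 × (1 − 0.1452) / (1 − 0.6798) = 26.86 mg/L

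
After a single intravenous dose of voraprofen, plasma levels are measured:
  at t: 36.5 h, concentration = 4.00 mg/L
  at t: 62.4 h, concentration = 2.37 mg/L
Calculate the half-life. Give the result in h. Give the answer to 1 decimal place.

34.3 h

k = ln(C₁/C₂) / (t₂ − t₁) = ln(4.00/2.37) / (62.4 − 36.5)
  = 0.5234 / 25.90 = 0.02021 h⁻¹
t½ = ln2 / k = 0.693147 / 0.02021 = 34.30 h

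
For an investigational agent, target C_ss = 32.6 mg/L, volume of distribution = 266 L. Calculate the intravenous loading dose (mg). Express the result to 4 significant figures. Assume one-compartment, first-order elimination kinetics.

8672 mg

LD = Css × Vd = 32.6 × 266 = 8672 mg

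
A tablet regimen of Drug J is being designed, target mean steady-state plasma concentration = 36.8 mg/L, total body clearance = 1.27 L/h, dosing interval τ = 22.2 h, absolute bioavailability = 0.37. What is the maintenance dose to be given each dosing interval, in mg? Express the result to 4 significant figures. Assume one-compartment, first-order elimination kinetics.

2804 mg

At steady state, F × (Dose/τ) = Css × CL.
Dose = Css × CL × τ / F = 36.8 × 1.270 × 22.2 / 0.37 = 2804 mg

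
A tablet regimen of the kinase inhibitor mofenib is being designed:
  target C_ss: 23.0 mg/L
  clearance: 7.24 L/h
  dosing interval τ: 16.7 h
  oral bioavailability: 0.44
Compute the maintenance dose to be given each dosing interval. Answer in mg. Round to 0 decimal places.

6320 mg

At steady state, F × (Dose/τ) = Css × CL.
Dose = Css × CL × τ / F = 23.0 × 7.240 × 16.7 / 0.44 = 6320 mg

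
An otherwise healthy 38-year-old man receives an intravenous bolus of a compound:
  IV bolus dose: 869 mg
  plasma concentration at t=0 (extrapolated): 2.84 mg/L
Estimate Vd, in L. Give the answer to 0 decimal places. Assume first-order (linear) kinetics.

Vd = Dose / C₀ = 869.0 / 2.84 = 306.0 L

306 L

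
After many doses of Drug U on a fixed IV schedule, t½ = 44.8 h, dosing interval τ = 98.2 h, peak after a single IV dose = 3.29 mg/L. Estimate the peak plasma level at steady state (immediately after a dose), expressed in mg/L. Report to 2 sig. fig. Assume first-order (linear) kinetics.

k = ln2 / t½ = 0.693147 / 44.8 = 0.01547 h⁻¹
e^(−kτ) = e^(−0.01547 × 98.2) = 0.2189
Accumulation ratio R = 1 / (1 − e^(−kτ)) = 1 / (1 − 0.2189) = 1.280
Steady-state peak = C₀ × R = 3.29 × 1.280 = 4.211 mg/L

4.2 mg/L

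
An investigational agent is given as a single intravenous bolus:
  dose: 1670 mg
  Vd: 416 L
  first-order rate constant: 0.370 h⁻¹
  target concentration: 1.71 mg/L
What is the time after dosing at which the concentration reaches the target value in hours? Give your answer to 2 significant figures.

C₀ = Dose / Vd = 1670 / 416 = 4.014 mg/L
t = ln(C₀ / C) / k = ln(4.014 / 1.71) / 0.3700
  = ln(2.347) / 0.3700 = 0.8531 / 0.3700 = 2.306 h

2.3 h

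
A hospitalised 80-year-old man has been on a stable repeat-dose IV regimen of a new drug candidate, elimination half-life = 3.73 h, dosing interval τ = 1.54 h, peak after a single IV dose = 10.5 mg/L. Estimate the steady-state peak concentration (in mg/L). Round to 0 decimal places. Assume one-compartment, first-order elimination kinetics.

k = ln2 / t½ = 0.693147 / 3.73 = 0.1858 h⁻¹
e^(−kτ) = e^(−0.1858 × 1.54) = 0.7512
Accumulation ratio R = 1 / (1 − e^(−kτ)) = 1 / (1 − 0.7512) = 4.019
Steady-state peak = C₀ × R = 10.5 × 4.019 = 42.20 mg/L

42 mg/L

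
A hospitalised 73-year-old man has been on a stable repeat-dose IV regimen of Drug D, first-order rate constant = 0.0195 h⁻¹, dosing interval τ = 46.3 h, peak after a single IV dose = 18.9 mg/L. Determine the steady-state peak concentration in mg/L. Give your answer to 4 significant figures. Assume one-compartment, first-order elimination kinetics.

e^(−kτ) = e^(−0.01950 × 46.3) = 0.4054
Accumulation ratio R = 1 / (1 − e^(−kτ)) = 1 / (1 − 0.4054) = 1.682
Steady-state peak = C₀ × R = 18.9 × 1.682 = 31.79 mg/L

31.79 mg/L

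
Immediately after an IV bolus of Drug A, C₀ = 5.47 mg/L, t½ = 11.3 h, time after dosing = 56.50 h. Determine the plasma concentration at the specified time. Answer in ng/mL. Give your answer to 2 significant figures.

170 ng/mL

k = ln2 / t½ = 0.693147 / 11.3 = 0.06134 h⁻¹
t / t½ = 56.50 / 11.3 = 5 half-lives
C = C₀ × (1/2)^5 = 5.470 × 0.03125 = 0.1709 mg/L
Convert: 0.1709 mg/L × 1000 = 170.9 ng/mL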